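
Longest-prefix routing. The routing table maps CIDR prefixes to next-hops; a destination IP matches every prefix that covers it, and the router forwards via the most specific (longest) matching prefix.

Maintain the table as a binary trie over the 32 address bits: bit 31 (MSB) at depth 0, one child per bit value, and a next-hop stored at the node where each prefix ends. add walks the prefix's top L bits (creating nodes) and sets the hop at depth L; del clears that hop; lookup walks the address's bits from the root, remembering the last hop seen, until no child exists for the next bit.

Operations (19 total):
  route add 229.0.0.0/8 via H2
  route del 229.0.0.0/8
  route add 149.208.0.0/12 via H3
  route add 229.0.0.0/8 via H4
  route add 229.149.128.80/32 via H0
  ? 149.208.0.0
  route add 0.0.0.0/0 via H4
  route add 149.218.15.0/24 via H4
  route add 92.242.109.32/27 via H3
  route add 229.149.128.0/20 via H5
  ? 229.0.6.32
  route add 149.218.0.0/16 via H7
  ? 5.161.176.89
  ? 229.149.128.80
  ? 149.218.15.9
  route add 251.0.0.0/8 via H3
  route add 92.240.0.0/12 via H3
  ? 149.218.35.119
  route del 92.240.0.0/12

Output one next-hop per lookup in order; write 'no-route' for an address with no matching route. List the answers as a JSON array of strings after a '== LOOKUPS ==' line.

Apply in order:
  add 229.0.0.0/8 -> H2 at depth 8
  del 229.0.0.0/8 (clear depth 8)
  add 149.208.0.0/12 -> H3 at depth 12
  add 229.0.0.0/8 -> H4 at depth 8
  add 229.149.128.80/32 -> H0 at depth 32
  lookup 149.208.0.0: bits 100101011101 walk d0:-→d1:-→d2:-→d3:-→d4:-→d5:-→d6:-→d7:-→d8:-→d9:-→d10:-→d11:-→d12:H3 -> H3
  add 0.0.0.0/0 -> H4 at depth 0
  add 149.218.15.0/24 -> H4 at depth 24
  add 92.242.109.32/27 -> H3 at depth 27
  add 229.149.128.0/20 -> H5 at depth 20
  lookup 229.0.6.32: bits 11100101 walk d0:H4→d1:-→d2:-→d3:-→d4:-→d5:-→d6:-→d7:-→d8:H4 -> H4
  add 149.218.0.0/16 -> H7 at depth 16
  lookup 5.161.176.89: bits 0 walk d0:H4→d1:- -> H4
  lookup 229.149.128.80: bits 11100101100101011000000001010000 walk d0:H4→d1:-→d2:-→d3:-→d4:-→d5:-→d6:-→d7:-→d8:H4→d9:-→d10:-→d11:-→d12:-→d13:-→d14:-→d15:-→d16:-→d17:-→d18:-→d19:-→d20:H5→d21:-→d22:-→d23:-→d24:-→d25:-→d26:-→d27:-→d28:-→d29:-→d30:-→d31:-→d32:H0 -> H0
  lookup 149.218.15.9: bits 100101011101101000001111 walk d0:H4→d1:-→d2:-→d3:-→d4:-→d5:-→d6:-→d7:-→d8:-→d9:-→d10:-→d11:-→d12:H3→d13:-→d14:-→d15:-→d16:H7→d17:-→d18:-→d19:-→d20:-→d21:-→d22:-→d23:-→d24:H4 -> H4
  add 251.0.0.0/8 -> H3 at depth 8
  add 92.240.0.0/12 -> H3 at depth 12
  lookup 149.218.35.119: bits 100101011101101000 walk d0:H4→d1:-→d2:-→d3:-→d4:-→d5:-→d6:-→d7:-→d8:-→d9:-→d10:-→d11:-→d12:H3→d13:-→d14:-→d15:-→d16:H7→d17:-→d18:- -> H7
  del 92.240.0.0/12 (clear depth 12)

== LOOKUPS ==
["H3","H4","H4","H0","H4","H7"]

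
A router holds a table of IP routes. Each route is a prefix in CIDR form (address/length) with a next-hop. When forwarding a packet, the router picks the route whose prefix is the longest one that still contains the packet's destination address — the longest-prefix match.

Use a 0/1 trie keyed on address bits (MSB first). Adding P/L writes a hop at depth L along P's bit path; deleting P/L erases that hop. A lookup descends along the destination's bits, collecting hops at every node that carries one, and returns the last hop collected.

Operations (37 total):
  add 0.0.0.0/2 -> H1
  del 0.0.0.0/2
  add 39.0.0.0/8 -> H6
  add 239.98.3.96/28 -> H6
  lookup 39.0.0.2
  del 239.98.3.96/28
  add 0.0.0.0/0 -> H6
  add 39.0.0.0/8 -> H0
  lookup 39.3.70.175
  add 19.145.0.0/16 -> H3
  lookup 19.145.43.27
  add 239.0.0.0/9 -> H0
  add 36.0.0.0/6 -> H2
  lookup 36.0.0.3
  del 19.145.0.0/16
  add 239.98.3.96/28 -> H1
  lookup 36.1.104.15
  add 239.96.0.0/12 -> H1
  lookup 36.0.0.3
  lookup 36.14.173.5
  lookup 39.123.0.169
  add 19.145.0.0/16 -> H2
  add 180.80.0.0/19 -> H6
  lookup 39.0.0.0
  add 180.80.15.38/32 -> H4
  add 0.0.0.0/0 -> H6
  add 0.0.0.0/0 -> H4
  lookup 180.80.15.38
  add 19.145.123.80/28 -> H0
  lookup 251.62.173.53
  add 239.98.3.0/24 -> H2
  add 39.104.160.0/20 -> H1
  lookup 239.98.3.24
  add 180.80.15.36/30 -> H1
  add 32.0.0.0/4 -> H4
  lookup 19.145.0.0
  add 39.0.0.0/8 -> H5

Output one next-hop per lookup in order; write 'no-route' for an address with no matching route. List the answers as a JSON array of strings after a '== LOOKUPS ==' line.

Trace:
  add 0.0.0.0/2 -> H1 at depth 2
  del 0.0.0.0/2 (clear depth 2)
  add 39.0.0.0/8 -> H6 at depth 8
  add 239.98.3.96/28 -> H6 at depth 28
  lookup 39.0.0.2: bits 00100111 walk d0:-→d1:-→d2:-→d3:-→d4:-→d5:-→d6:-→d7:-→d8:H6 -> H6
  del 239.98.3.96/28 (clear depth 28)
  add 0.0.0.0/0 -> H6 at depth 0
  add 39.0.0.0/8 -> H0 at depth 8
  lookup 39.3.70.175: bits 00100111 walk d0:H6→d1:-→d2:-→d3:-→d4:-→d5:-→d6:-→d7:-→d8:H0 -> H0
  add 19.145.0.0/16 -> H3 at depth 16
  lookup 19.145.43.27: bits 0001001110010001 walk d0:H6→d1:-→d2:-→d3:-→d4:-→d5:-→d6:-→d7:-→d8:-→d9:-→d10:-→d11:-→d12:-→d13:-→d14:-→d15:-→d16:H3 -> H3
  add 239.0.0.0/9 -> H0 at depth 9
  add 36.0.0.0/6 -> H2 at depth 6
  lookup 36.0.0.3: bits 001001 walk d0:H6→d1:-→d2:-→d3:-→d4:-→d5:-→d6:H2 -> H2
  del 19.145.0.0/16 (clear depth 16)
  add 239.98.3.96/28 -> H1 at depth 28
  lookup 36.1.104.15: bits 001001 walk d0:H6→d1:-→d2:-→d3:-→d4:-→d5:-→d6:H2 -> H2
  add 239.96.0.0/12 -> H1 at depth 12
  lookup 36.0.0.3: bits 001001 walk d0:H6→d1:-→d2:-→d3:-→d4:-→d5:-→d6:H2 -> H2
  lookup 36.14.173.5: bits 001001 walk d0:H6→d1:-→d2:-→d3:-→d4:-→d5:-→d6:H2 -> H2
  lookup 39.123.0.169: bits 00100111 walk d0:H6→d1:-→d2:-→d3:-→d4:-→d5:-→d6:H2→d7:-→d8:H0 -> H0
  add 19.145.0.0/16 -> H2 at depth 16
  add 180.80.0.0/19 -> H6 at depth 19
  lookup 39.0.0.0: bits 00100111 walk d0:H6→d1:-→d2:-→d3:-→d4:-→d5:-→d6:H2→d7:-→d8:H0 -> H0
  add 180.80.15.38/32 -> H4 at depth 32
  add 0.0.0.0/0 -> H6 at depth 0
  add 0.0.0.0/0 -> H4 at depth 0
  lookup 180.80.15.38: bits 10110100010100000000111100100110 walk d0:H4→d1:-→d2:-→d3:-→d4:-→d5:-→d6:-→d7:-→d8:-→d9:-→d10:-→d11:-→d12:-→d13:-→d14:-→d15:-→d16:-→d17:-→d18:-→d19:H6→d20:-→d21:-→d22:-→d23:-→d24:-→d25:-→d26:-→d27:-→d28:-→d29:-→d30:-→d31:-→d32:H4 -> H4
  add 19.145.123.80/28 -> H0 at depth 28
  lookup 251.62.173.53: bits 111 walk d0:H4→d1:-→d2:-→d3:- -> H4
  add 239.98.3.0/24 -> H2 at depth 24
  add 39.104.160.0/20 -> H1 at depth 20
  lookup 239.98.3.24: bits 1110111101100010000000110 walk d0:H4→d1:-→d2:-→d3:-→d4:-→d5:-→d6:-→d7:-→d8:-→d9:H0→d10:-→d11:-→d12:H1→d13:-→d14:-→d15:-→d16:-→d17:-→d18:-→d19:-→d20:-→d21:-→d22:-→d23:-→d24:H2→d25:- -> H2
  add 180.80.15.36/30 -> H1 at depth 30
  add 32.0.0.0/4 -> H4 at depth 4
  lookup 19.145.0.0: bits 00010011100100010 walk d0:H4→d1:-→d2:-→d3:-→d4:-→d5:-→d6:-→d7:-→d8:-→d9:-→d10:-→d11:-→d12:-→d13:-→d14:-→d15:-→d16:H2→d17:- -> H2
  add 39.0.0.0/8 -> H5 at depth 8

== LOOKUPS ==
["H6","H0","H3","H2","H2","H2","H2","H0","H0","H4","H4","H2","H2"]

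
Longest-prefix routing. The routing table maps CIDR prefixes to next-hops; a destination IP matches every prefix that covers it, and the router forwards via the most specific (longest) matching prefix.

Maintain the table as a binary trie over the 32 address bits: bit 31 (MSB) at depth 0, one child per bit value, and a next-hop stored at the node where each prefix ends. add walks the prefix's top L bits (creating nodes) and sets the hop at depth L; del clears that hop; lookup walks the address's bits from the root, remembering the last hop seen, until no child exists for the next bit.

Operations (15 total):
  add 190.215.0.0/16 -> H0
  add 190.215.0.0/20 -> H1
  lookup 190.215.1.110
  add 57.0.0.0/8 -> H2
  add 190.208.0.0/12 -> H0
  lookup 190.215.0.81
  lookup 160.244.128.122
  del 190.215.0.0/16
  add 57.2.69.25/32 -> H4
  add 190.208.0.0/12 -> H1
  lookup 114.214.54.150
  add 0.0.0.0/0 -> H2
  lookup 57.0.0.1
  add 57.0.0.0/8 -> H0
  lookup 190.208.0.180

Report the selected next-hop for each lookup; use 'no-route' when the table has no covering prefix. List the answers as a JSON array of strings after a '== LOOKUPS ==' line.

Trace:
  + 190.215.0.0/16 (H0) depth=16
  + 190.215.0.0/20 (H1) depth=20
  lookup 190.215.1.110: bits 10111110110101110000 walk d0:-→d1:-→d2:-→d3:-→d4:-→d5:-→d6:-→d7:-→d8:-→d9:-→d10:-→d11:-→d12:-→d13:-→d14:-→d15:-→d16:H0→d17:-→d18:-→d19:-→d20:H1 -> H1
  + 57.0.0.0/8 (H2) depth=8
  + 190.208.0.0/12 (H0) depth=12
  lookup 190.215.0.81: bits 10111110110101110000 walk d0:-→d1:-→d2:-→d3:-→d4:-→d5:-→d6:-→d7:-→d8:-→d9:-→d10:-→d11:-→d12:H0→d13:-→d14:-→d15:-→d16:H0→d17:-→d18:-→d19:-→d20:H1 -> H1
  lookup 160.244.128.122: bits 101 walk d0:-→d1:-→d2:-→d3:- -> no-route
  - 190.215.0.0/16 clear@16
  + 57.2.69.25/32 (H4) depth=32
  + 190.208.0.0/12 (H1) depth=12
  lookup 114.214.54.150: bits 0 walk d0:-→d1:- -> no-route
  + 0.0.0.0/0 (H2) depth=0
  lookup 57.0.0.1: bits 00111001000000 walk d0:H2→d1:-→d2:-→d3:-→d4:-→d5:-→d6:-→d7:-→d8:H2→d9:-→d10:-→d11:-→d12:-→d13:-→d14:- -> H2
  + 57.0.0.0/8 (H0) depth=8
  lookup 190.208.0.180: bits 1011111011010 walk d0:H2→d1:-→d2:-→d3:-→d4:-→d5:-→d6:-→d7:-→d8:-→d9:-→d10:-→d11:-→d12:H1→d13:- -> H1

== LOOKUPS ==
["H1","H1","no-route","no-route","H2","H1"]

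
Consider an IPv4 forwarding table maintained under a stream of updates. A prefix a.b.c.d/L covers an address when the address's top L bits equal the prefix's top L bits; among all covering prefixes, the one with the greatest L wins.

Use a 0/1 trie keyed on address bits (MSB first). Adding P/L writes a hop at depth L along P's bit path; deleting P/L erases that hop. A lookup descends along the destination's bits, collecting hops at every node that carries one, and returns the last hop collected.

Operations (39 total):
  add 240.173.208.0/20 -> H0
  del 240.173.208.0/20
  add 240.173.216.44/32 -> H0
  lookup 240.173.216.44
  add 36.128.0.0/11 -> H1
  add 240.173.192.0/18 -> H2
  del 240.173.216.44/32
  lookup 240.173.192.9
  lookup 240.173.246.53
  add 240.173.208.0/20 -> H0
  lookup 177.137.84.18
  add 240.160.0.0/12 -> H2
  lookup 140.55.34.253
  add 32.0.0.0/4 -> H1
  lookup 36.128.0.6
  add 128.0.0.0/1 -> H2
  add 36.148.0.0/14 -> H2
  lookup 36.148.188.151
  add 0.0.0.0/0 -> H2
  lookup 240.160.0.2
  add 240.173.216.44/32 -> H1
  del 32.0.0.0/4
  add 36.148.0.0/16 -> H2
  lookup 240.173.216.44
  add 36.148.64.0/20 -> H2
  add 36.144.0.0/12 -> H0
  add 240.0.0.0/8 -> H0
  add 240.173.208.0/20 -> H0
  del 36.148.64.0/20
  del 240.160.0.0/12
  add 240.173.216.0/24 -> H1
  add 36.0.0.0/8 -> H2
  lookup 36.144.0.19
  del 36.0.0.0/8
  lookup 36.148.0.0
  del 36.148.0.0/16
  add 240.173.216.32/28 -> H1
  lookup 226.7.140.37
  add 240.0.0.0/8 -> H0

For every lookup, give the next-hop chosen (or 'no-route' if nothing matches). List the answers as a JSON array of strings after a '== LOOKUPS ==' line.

Trace:
  add 240.173.208.0/20 -> H0 at depth 20
  - 240.173.208.0/20 clear@20
  add 240.173.216.44/32 -> H0 at depth 32
  Q 240.173.216.44: descend 11110000101011011101100000101100 ; hops seen [H0] ; pick H0
  add 36.128.0.0/11 -> H1 at depth 11
  add 240.173.192.0/18 -> H2 at depth 18
  - 240.173.216.44/32 clear@32
  Q 240.173.192.9: descend 1111000010101101110 ; hops seen [H2] ; pick H2
  Q 240.173.246.53: descend 111100001010110111 ; hops seen [H2] ; pick H2
  add 240.173.208.0/20 -> H0 at depth 20
  Q 177.137.84.18: descend 1 ; hops seen [∅] ; pick no-route
  add 240.160.0.0/12 -> H2 at depth 12
  Q 140.55.34.253: descend 1 ; hops seen [∅] ; pick no-route
  add 32.0.0.0/4 -> H1 at depth 4
  Q 36.128.0.6: descend 00100100100 ; hops seen [H1,H1] ; pick H1
  add 128.0.0.0/1 -> H2 at depth 1
  add 36.148.0.0/14 -> H2 at depth 14
  Q 36.148.188.151: descend 00100100100101 ; hops seen [H1,H1,H2] ; pick H2
  add 0.0.0.0/0 -> H2 at depth 0
  Q 240.160.0.2: descend 111100001010 ; hops seen [H2,H2,H2] ; pick H2
  add 240.173.216.44/32 -> H1 at depth 32
  - 32.0.0.0/4 clear@4
  add 36.148.0.0/16 -> H2 at depth 16
  Q 240.173.216.44: descend 11110000101011011101100000101100 ; hops seen [H2,H2,H2,H2,H0,H1] ; pick H1
  add 36.148.64.0/20 -> H2 at depth 20
  add 36.144.0.0/12 -> H0 at depth 12
  add 240.0.0.0/8 -> H0 at depth 8
  add 240.173.208.0/20 -> H0 at depth 20
  - 36.148.64.0/20 clear@20
  - 240.160.0.0/12 clear@12
  add 240.173.216.0/24 -> H1 at depth 24
  add 36.0.0.0/8 -> H2 at depth 8
  Q 36.144.0.19: descend 0010010010010 ; hops seen [H2,H2,H1,H0] ; pick H0
  - 36.0.0.0/8 clear@8
  Q 36.148.0.0: descend 00100100100101000 ; hops seen [H2,H1,H0,H2,H2] ; pick H2
  - 36.148.0.0/16 clear@16
  add 240.173.216.32/28 -> H1 at depth 28
  Q 226.7.140.37: descend 111 ; hops seen [H2,H2] ; pick H2
  add 240.0.0.0/8 -> H0 at depth 8

== LOOKUPS ==
["H0","H2","H2","no-route","no-route","H1","H2","H2","H1","H0","H2","H2"]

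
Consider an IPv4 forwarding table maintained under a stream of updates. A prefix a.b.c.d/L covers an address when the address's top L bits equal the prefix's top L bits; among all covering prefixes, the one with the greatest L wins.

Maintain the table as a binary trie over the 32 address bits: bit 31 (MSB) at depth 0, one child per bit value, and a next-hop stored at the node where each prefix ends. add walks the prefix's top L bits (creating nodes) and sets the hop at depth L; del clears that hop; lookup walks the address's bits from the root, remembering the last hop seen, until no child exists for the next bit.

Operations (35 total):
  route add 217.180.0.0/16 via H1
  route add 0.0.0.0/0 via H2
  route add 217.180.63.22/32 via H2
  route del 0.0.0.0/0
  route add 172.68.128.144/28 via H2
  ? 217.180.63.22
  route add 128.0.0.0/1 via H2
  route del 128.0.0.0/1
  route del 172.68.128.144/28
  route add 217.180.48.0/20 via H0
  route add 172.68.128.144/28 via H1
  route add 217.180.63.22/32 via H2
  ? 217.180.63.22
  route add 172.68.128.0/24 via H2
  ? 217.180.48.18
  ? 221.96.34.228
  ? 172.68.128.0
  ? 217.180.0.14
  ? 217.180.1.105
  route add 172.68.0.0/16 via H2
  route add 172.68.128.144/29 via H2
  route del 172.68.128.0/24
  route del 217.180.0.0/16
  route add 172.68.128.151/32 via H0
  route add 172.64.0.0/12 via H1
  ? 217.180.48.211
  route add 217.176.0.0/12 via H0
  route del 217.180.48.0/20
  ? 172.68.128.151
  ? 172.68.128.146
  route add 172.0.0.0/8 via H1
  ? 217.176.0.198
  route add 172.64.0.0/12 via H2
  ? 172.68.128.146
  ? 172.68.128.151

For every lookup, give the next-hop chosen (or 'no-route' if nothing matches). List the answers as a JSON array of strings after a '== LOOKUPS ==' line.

Process each operation:
  add 217.180.0.0/16 -> H1 at depth 16
  add 0.0.0.0/0 -> H2 at depth 0
  add 217.180.63.22/32 -> H2 at depth 32
  del 0.0.0.0/0 (clear depth 0)
  add 172.68.128.144/28 -> H2 at depth 28
  Q 217.180.63.22: descend 11011001101101000011111100010110 ; hops seen [H1,H2] ; pick H2
  add 128.0.0.0/1 -> H2 at depth 1
  del 128.0.0.0/1 (clear depth 1)
  del 172.68.128.144/28 (clear depth 28)
  add 217.180.48.0/20 -> H0 at depth 20
  add 172.68.128.144/28 -> H1 at depth 28
  add 217.180.63.22/32 -> H2 at depth 32
  Q 217.180.63.22: descend 11011001101101000011111100010110 ; hops seen [H1,H0,H2] ; pick H2
  add 172.68.128.0/24 -> H2 at depth 24
  Q 217.180.48.18: descend 11011001101101000011 ; hops seen [H1,H0] ; pick H0
  Q 221.96.34.228: descend 11011 ; hops seen [∅] ; pick no-route
  Q 172.68.128.0: descend 101011000100010010000000 ; hops seen [H2] ; pick H2
  Q 217.180.0.14: descend 110110011011010000 ; hops seen [H1] ; pick H1
  Q 217.180.1.105: descend 110110011011010000 ; hops seen [H1] ; pick H1
  add 172.68.0.0/16 -> H2 at depth 16
  add 172.68.128.144/29 -> H2 at depth 29
  del 172.68.128.0/24 (clear depth 24)
  del 217.180.0.0/16 (clear depth 16)
  add 172.68.128.151/32 -> H0 at depth 32
  add 172.64.0.0/12 -> H1 at depth 12
  Q 217.180.48.211: descend 11011001101101000011 ; hops seen [H0] ; pick H0
  add 217.176.0.0/12 -> H0 at depth 12
  del 217.180.48.0/20 (clear depth 20)
  Q 172.68.128.151: descend 10101100010001001000000010010111 ; hops seen [H1,H2,H1,H2,H0] ; pick H0
  Q 172.68.128.146: descend 10101100010001001000000010010 ; hops seen [H1,H2,H1,H2] ; pick H2
  add 172.0.0.0/8 -> H1 at depth 8
  Q 217.176.0.198: descend 1101100110110 ; hops seen [H0] ; pick H0
  add 172.64.0.0/12 -> H2 at depth 12
  Q 172.68.128.146: descend 10101100010001001000000010010 ; hops seen [H1,H2,H2,H1,H2] ; pick H2
  Q 172.68.128.151: descend 10101100010001001000000010010111 ; hops seen [H1,H2,H2,H1,H2,H0] ; pick H0

== LOOKUPS ==
["H2","H2","H0","no-route","H2","H1","H1","H0","H0","H2","H0","H2","H0"]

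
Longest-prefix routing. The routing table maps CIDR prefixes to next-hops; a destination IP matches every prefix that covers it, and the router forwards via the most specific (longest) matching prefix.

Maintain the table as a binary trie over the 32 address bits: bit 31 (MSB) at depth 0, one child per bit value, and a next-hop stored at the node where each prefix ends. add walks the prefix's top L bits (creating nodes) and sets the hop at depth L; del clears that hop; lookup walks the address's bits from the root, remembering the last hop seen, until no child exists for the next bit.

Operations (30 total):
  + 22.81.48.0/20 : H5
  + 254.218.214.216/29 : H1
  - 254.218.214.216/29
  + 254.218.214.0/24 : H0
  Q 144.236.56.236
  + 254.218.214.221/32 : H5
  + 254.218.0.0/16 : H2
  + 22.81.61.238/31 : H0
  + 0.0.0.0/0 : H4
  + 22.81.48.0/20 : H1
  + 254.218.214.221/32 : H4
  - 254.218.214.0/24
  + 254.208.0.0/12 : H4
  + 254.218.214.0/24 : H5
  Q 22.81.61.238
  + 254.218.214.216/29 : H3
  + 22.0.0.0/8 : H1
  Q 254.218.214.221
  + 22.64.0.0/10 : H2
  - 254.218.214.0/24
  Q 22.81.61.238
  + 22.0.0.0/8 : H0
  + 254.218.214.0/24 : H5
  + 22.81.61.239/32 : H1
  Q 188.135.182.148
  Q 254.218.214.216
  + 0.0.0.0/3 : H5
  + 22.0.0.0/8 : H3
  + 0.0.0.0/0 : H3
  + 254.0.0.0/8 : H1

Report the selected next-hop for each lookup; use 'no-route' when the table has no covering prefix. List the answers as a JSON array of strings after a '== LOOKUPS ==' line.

Apply in order:
  add 22.81.48.0/20 -> H5 at depth 20
  add 254.218.214.216/29 -> H1 at depth 29
  del 254.218.214.216/29 (clear depth 29)
  add 254.218.214.0/24 -> H0 at depth 24
  lookup 144.236.56.236: bits 1 walk d0:-→d1:- -> no-route
  add 254.218.214.221/32 -> H5 at depth 32
  add 254.218.0.0/16 -> H2 at depth 16
  add 22.81.61.238/31 -> H0 at depth 31
  add 0.0.0.0/0 -> H4 at depth 0
  add 22.81.48.0/20 -> H1 at depth 20
  add 254.218.214.221/32 -> H4 at depth 32
  del 254.218.214.0/24 (clear depth 24)
  add 254.208.0.0/12 -> H4 at depth 12
  add 254.218.214.0/24 -> H5 at depth 24
  lookup 22.81.61.238: bits 0001011001010001001111011110111 walk d0:H4→d1:-→d2:-→d3:-→d4:-→d5:-→d6:-→d7:-→d8:-→d9:-→d10:-→d11:-→d12:-→d13:-→d14:-→d15:-→d16:-→d17:-→d18:-→d19:-→d20:H1→d21:-→d22:-→d23:-→d24:-→d25:-→d26:-→d27:-→d28:-→d29:-→d30:-→d31:H0 -> H0
  add 254.218.214.216/29 -> H3 at depth 29
  add 22.0.0.0/8 -> H1 at depth 8
  lookup 254.218.214.221: bits 11111110110110101101011011011101 walk d0:H4→d1:-→d2:-→d3:-→d4:-→d5:-→d6:-→d7:-→d8:-→d9:-→d10:-→d11:-→d12:H4→d13:-→d14:-→d15:-→d16:H2→d17:-→d18:-→d19:-→d20:-→d21:-→d22:-→d23:-→d24:H5→d25:-→d26:-→d27:-→d28:-→d29:H3→d30:-→d31:-→d32:H4 -> H4
  add 22.64.0.0/10 -> H2 at depth 10
  del 254.218.214.0/24 (clear depth 24)
  lookup 22.81.61.238: bits 0001011001010001001111011110111 walk d0:H4→d1:-→d2:-→d3:-→d4:-→d5:-→d6:-→d7:-→d8:H1→d9:-→d10:H2→d11:-→d12:-→d13:-→d14:-→d15:-→d16:-→d17:-→d18:-→d19:-→d20:H1→d21:-→d22:-→d23:-→d24:-→d25:-→d26:-→d27:-→d28:-→d29:-→d30:-→d31:H0 -> H0
  add 22.0.0.0/8 -> H0 at depth 8
  add 254.218.214.0/24 -> H5 at depth 24
  add 22.81.61.239/32 -> H1 at depth 32
  lookup 188.135.182.148: bits 1 walk d0:H4→d1:- -> H4
  lookup 254.218.214.216: bits 11111110110110101101011011011 walk d0:H4→d1:-→d2:-→d3:-→d4:-→d5:-→d6:-→d7:-→d8:-→d9:-→d10:-→d11:-→d12:H4→d13:-→d14:-→d15:-→d16:H2→d17:-→d18:-→d19:-→d20:-→d21:-→d22:-→d23:-→d24:H5→d25:-→d26:-→d27:-→d28:-→d29:H3 -> H3
  add 0.0.0.0/3 -> H5 at depth 3
  add 22.0.0.0/8 -> H3 at depth 8
  add 0.0.0.0/0 -> H3 at depth 0
  add 254.0.0.0/8 -> H1 at depth 8

== LOOKUPS ==
["no-route","H0","H4","H0","H4","H3"]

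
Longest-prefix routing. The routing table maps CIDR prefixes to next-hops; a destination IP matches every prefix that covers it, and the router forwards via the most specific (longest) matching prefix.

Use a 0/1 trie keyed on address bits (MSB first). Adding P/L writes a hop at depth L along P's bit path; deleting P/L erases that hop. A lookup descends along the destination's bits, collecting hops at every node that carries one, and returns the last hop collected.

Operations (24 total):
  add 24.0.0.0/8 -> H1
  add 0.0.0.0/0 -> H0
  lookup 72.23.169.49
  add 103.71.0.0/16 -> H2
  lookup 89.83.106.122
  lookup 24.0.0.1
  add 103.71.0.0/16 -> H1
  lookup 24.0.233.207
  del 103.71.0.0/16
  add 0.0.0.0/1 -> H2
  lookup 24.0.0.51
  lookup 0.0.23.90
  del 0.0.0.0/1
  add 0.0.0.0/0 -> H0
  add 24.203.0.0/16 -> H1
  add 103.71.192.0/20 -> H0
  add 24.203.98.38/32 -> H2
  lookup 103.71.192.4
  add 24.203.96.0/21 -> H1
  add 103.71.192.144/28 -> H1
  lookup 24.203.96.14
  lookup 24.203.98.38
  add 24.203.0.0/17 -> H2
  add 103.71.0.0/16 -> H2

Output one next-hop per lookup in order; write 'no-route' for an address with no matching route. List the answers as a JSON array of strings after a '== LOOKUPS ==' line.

Apply in order:
  add 24.0.0.0/8 -> H1 at depth 8
  add 0.0.0.0/0 -> H0 at depth 0
  ? 72.23.169.49  path d0:H0→d1:-  best=H0
  add 103.71.0.0/16 -> H2 at depth 16
  ? 89.83.106.122  path d0:H0→d1:-→d2:-  best=H0
  ? 24.0.0.1  path d0:H0→d1:-→d2:-→d3:-→d4:-→d5:-→d6:-→d7:-→d8:H1  best=H1
  add 103.71.0.0/16 -> H1 at depth 16
  ? 24.0.233.207  path d0:H0→d1:-→d2:-→d3:-→d4:-→d5:-→d6:-→d7:-→d8:H1  best=H1
  del 103.71.0.0/16 (clear depth 16)
  add 0.0.0.0/1 -> H2 at depth 1
  ? 24.0.0.51  path d0:H0→d1:H2→d2:-→d3:-→d4:-→d5:-→d6:-→d7:-→d8:H1  best=H1
  ? 0.0.23.90  path d0:H0→d1:H2→d2:-→d3:-  best=H2
  del 0.0.0.0/1 (clear depth 1)
  add 0.0.0.0/0 -> H0 at depth 0
  add 24.203.0.0/16 -> H1 at depth 16
  add 103.71.192.0/20 -> H0 at depth 20
  add 24.203.98.38/32 -> H2 at depth 32
  ? 103.71.192.4  path d0:H0→d1:-→d2:-→d3:-→d4:-→d5:-→d6:-→d7:-→d8:-→d9:-→d10:-→d11:-→d12:-→d13:-→d14:-→d15:-→d16:-→d17:-→d18:-→d19:-→d20:H0  best=H0
  add 24.203.96.0/21 -> H1 at depth 21
  add 103.71.192.144/28 -> H1 at depth 28
  ? 24.203.96.14  path d0:H0→d1:-→d2:-→d3:-→d4:-→d5:-→d6:-→d7:-→d8:H1→d9:-→d10:-→d11:-→d12:-→d13:-→d14:-→d15:-→d16:H1→d17:-→d18:-→d19:-→d20:-→d21:H1→d22:-  best=H1
  ? 24.203.98.38  path d0:H0→d1:-→d2:-→d3:-→d4:-→d5:-→d6:-→d7:-→d8:H1→d9:-→d10:-→d11:-→d12:-→d13:-→d14:-→d15:-→d16:H1→d17:-→d18:-→d19:-→d20:-→d21:H1→d22:-→d23:-→d24:-→d25:-→d26:-→d27:-→d28:-→d29:-→d30:-→d31:-→d32:H2  best=H2
  add 24.203.0.0/17 -> H2 at depth 17
  add 103.71.0.0/16 -> H2 at depth 16

== LOOKUPS ==
["H0","H0","H1","H1","H1","H2","H0","H1","H2"]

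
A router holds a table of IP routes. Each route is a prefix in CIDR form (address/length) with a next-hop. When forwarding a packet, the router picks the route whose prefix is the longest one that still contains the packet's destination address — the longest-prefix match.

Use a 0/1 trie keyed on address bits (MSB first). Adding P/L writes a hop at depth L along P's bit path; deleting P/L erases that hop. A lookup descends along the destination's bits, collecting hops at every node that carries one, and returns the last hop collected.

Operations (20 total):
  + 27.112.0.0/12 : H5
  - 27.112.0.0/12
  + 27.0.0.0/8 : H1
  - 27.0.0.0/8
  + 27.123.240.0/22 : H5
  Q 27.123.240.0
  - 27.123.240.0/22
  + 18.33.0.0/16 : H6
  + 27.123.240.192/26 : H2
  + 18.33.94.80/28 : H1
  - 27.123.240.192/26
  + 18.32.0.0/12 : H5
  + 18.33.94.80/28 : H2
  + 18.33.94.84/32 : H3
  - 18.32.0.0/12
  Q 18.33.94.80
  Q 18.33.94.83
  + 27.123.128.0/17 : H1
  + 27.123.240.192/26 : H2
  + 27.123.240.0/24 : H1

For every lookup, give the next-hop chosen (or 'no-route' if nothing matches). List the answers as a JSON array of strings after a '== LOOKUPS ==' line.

Process each operation:
  + 27.112.0.0/12 (H5) depth=12
  - 27.112.0.0/12 clear@12
  + 27.0.0.0/8 (H1) depth=8
  - 27.0.0.0/8 clear@8
  + 27.123.240.0/22 (H5) depth=22
  Q 27.123.240.0: descend 0001101101111011111100 ; hops seen [H5] ; pick H5
  - 27.123.240.0/22 clear@22
  + 18.33.0.0/16 (H6) depth=16
  + 27.123.240.192/26 (H2) depth=26
  + 18.33.94.80/28 (H1) depth=28
  - 27.123.240.192/26 clear@26
  + 18.32.0.0/12 (H5) depth=12
  + 18.33.94.80/28 (H2) depth=28
  + 18.33.94.84/32 (H3) depth=32
  - 18.32.0.0/12 clear@12
  Q 18.33.94.80: descend 00010010001000010101111001010 ; hops seen [H6,H2] ; pick H2
  Q 18.33.94.83: descend 00010010001000010101111001010 ; hops seen [H6,H2] ; pick H2
  + 27.123.128.0/17 (H1) depth=17
  + 27.123.240.192/26 (H2) depth=26
  + 27.123.240.0/24 (H1) depth=24

== LOOKUPS ==
["H5","H2","H2"]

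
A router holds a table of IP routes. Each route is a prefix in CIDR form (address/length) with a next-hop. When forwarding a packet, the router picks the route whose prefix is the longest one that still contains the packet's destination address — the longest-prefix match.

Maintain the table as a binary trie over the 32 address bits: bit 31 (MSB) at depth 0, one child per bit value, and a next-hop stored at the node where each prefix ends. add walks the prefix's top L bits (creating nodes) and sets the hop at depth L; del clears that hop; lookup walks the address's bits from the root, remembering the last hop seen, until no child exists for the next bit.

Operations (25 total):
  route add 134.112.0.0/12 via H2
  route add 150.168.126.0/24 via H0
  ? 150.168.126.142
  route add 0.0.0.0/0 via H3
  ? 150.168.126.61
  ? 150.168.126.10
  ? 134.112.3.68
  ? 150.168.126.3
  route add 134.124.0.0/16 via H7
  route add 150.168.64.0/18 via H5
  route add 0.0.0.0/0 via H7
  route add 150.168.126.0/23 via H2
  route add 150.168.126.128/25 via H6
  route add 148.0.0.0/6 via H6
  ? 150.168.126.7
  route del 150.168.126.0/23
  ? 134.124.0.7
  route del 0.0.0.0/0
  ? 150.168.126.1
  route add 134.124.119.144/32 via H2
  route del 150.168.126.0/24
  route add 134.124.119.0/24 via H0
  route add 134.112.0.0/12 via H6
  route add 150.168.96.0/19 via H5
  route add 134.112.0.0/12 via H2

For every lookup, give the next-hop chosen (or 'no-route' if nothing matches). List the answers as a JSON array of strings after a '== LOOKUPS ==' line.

Process each operation:
  add 134.112.0.0/12 -> H2 at depth 12
  add 150.168.126.0/24 -> H0 at depth 24
  ? 150.168.126.142  path d0:-→d1:-→d2:-→d3:-→d4:-→d5:-→d6:-→d7:-→d8:-→d9:-→d10:-→d11:-→d12:-→d13:-→d14:-→d15:-→d16:-→d17:-→d18:-→d19:-→d20:-→d21:-→d22:-→d23:-→d24:H0  best=H0
  add 0.0.0.0/0 -> H3 at depth 0
  ? 150.168.126.61  path d0:H3→d1:-→d2:-→d3:-→d4:-→d5:-→d6:-→d7:-→d8:-→d9:-→d10:-→d11:-→d12:-→d13:-→d14:-→d15:-→d16:-→d17:-→d18:-→d19:-→d20:-→d21:-→d22:-→d23:-→d24:H0  best=H0
  ? 150.168.126.10  path d0:H3→d1:-→d2:-→d3:-→d4:-→d5:-→d6:-→d7:-→d8:-→d9:-→d10:-→d11:-→d12:-→d13:-→d14:-→d15:-→d16:-→d17:-→d18:-→d19:-→d20:-→d21:-→d22:-→d23:-→d24:H0  best=H0
  ? 134.112.3.68  path d0:H3→d1:-→d2:-→d3:-→d4:-→d5:-→d6:-→d7:-→d8:-→d9:-→d10:-→d11:-→d12:H2  best=H2
  ? 150.168.126.3  path d0:H3→d1:-→d2:-→d3:-→d4:-→d5:-→d6:-→d7:-→d8:-→d9:-→d10:-→d11:-→d12:-→d13:-→d14:-→d15:-→d16:-→d17:-→d18:-→d19:-→d20:-→d21:-→d22:-→d23:-→d24:H0  best=H0
  add 134.124.0.0/16 -> H7 at depth 16
  add 150.168.64.0/18 -> H5 at depth 18
  add 0.0.0.0/0 -> H7 at depth 0
  add 150.168.126.0/23 -> H2 at depth 23
  add 150.168.126.128/25 -> H6 at depth 25
  add 148.0.0.0/6 -> H6 at depth 6
  ? 150.168.126.7  path d0:H7→d1:-→d2:-→d3:-→d4:-→d5:-→d6:H6→d7:-→d8:-→d9:-→d10:-→d11:-→d12:-→d13:-→d14:-→d15:-→d16:-→d17:-→d18:H5→d19:-→d20:-→d21:-→d22:-→d23:H2→d24:H0  best=H0
  del 150.168.126.0/23 (clear depth 23)
  ? 134.124.0.7  path d0:H7→d1:-→d2:-→d3:-→d4:-→d5:-→d6:-→d7:-→d8:-→d9:-→d10:-→d11:-→d12:H2→d13:-→d14:-→d15:-→d16:H7  best=H7
  del 0.0.0.0/0 (clear depth 0)
  ? 150.168.126.1  path d0:-→d1:-→d2:-→d3:-→d4:-→d5:-→d6:H6→d7:-→d8:-→d9:-→d10:-→d11:-→d12:-→d13:-→d14:-→d15:-→d16:-→d17:-→d18:H5→d19:-→d20:-→d21:-→d22:-→d23:-→d24:H0  best=H0
  add 134.124.119.144/32 -> H2 at depth 32
  del 150.168.126.0/24 (clear depth 24)
  add 134.124.119.0/24 -> H0 at depth 24
  add 134.112.0.0/12 -> H6 at depth 12
  add 150.168.96.0/19 -> H5 at depth 19
  add 134.112.0.0/12 -> H2 at depth 12

== LOOKUPS ==
["H0","H0","H0","H2","H0","H0","H7","H0"]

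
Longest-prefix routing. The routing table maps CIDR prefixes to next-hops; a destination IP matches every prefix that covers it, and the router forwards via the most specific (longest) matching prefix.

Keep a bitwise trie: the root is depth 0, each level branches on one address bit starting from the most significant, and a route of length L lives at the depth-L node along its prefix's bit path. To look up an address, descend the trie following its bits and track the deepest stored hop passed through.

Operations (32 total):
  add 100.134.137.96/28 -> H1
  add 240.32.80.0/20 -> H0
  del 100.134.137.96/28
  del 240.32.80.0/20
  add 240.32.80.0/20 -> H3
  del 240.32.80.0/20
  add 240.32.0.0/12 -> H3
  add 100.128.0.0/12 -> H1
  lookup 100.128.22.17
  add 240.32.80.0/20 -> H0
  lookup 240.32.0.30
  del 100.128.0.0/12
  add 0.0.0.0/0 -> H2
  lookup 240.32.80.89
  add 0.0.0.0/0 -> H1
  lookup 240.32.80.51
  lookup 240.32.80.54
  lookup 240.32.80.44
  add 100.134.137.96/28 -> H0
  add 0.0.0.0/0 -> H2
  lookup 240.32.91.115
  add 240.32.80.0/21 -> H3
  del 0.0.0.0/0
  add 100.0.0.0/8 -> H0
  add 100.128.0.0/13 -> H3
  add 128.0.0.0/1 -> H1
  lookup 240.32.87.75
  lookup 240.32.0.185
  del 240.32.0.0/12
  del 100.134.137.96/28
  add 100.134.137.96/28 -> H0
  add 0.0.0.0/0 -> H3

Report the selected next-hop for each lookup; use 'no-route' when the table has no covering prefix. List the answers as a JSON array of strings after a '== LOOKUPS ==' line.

Apply in order:
  + 100.134.137.96/28 (H1) depth=28
  + 240.32.80.0/20 (H0) depth=20
  del 100.134.137.96/28 (clear depth 28)
  del 240.32.80.0/20 (clear depth 20)
  + 240.32.80.0/20 (H3) depth=20
  del 240.32.80.0/20 (clear depth 20)
  + 240.32.0.0/12 (H3) depth=12
  + 100.128.0.0/12 (H1) depth=12
  ? 100.128.22.17  path d0:-→d1:-→d2:-→d3:-→d4:-→d5:-→d6:-→d7:-→d8:-→d9:-→d10:-→d11:-→d12:H1→d13:-  best=H1
  + 240.32.80.0/20 (H0) depth=20
  ? 240.32.0.30  path d0:-→d1:-→d2:-→d3:-→d4:-→d5:-→d6:-→d7:-→d8:-→d9:-→d10:-→d11:-→d12:H3→d13:-→d14:-→d15:-→d16:-→d17:-  best=H3
  del 100.128.0.0/12 (clear depth 12)
  + 0.0.0.0/0 (H2) depth=0
  ? 240.32.80.89  path d0:H2→d1:-→d2:-→d3:-→d4:-→d5:-→d6:-→d7:-→d8:-→d9:-→d10:-→d11:-→d12:H3→d13:-→d14:-→d15:-→d16:-→d17:-→d18:-→d19:-→d20:H0  best=H0
  + 0.0.0.0/0 (H1) depth=0
  ? 240.32.80.51  path d0:H1→d1:-→d2:-→d3:-→d4:-→d5:-→d6:-→d7:-→d8:-→d9:-→d10:-→d11:-→d12:H3→d13:-→d14:-→d15:-→d16:-→d17:-→d18:-→d19:-→d20:H0  best=H0
  ? 240.32.80.54  path d0:H1→d1:-→d2:-→d3:-→d4:-→d5:-→d6:-→d7:-→d8:-→d9:-→d10:-→d11:-→d12:H3→d13:-→d14:-→d15:-→d16:-→d17:-→d18:-→d19:-→d20:H0  best=H0
  ? 240.32.80.44  path d0:H1→d1:-→d2:-→d3:-→d4:-→d5:-→d6:-→d7:-→d8:-→d9:-→d10:-→d11:-→d12:H3→d13:-→d14:-→d15:-→d16:-→d17:-→d18:-→d19:-→d20:H0  best=H0
  + 100.134.137.96/28 (H0) depth=28
  + 0.0.0.0/0 (H2) depth=0
  ? 240.32.91.115  path d0:H2→d1:-→d2:-→d3:-→d4:-→d5:-→d6:-→d7:-→d8:-→d9:-→d10:-→d11:-→d12:H3→d13:-→d14:-→d15:-→d16:-→d17:-→d18:-→d19:-→d20:H0  best=H0
  + 240.32.80.0/21 (H3) depth=21
  del 0.0.0.0/0 (clear depth 0)
  + 100.0.0.0/8 (H0) depth=8
  + 100.128.0.0/13 (H3) depth=13
  + 128.0.0.0/1 (H1) depth=1
  ? 240.32.87.75  path d0:-→d1:H1→d2:-→d3:-→d4:-→d5:-→d6:-→d7:-→d8:-→d9:-→d10:-→d11:-→d12:H3→d13:-→d14:-→d15:-→d16:-→d17:-→d18:-→d19:-→d20:H0→d21:H3  best=H3
  ? 240.32.0.185  path d0:-→d1:H1→d2:-→d3:-→d4:-→d5:-→d6:-→d7:-→d8:-→d9:-→d10:-→d11:-→d12:H3→d13:-→d14:-→d15:-→d16:-→d17:-  best=H3
  del 240.32.0.0/12 (clear depth 12)
  del 100.134.137.96/28 (clear depth 28)
  + 100.134.137.96/28 (H0) depth=28
  + 0.0.0.0/0 (H3) depth=0

== LOOKUPS ==
["H1","H3","H0","H0","H0","H0","H0","H3","H3"]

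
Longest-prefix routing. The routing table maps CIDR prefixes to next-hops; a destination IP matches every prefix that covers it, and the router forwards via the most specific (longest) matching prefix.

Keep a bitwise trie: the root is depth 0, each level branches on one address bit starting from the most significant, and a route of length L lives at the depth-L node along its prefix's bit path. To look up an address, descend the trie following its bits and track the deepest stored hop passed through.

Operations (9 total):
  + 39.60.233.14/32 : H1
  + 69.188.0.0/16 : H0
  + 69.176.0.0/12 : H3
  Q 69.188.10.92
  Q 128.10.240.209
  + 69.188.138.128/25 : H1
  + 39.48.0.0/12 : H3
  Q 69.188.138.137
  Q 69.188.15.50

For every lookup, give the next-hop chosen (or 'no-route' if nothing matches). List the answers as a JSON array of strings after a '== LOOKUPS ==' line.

Process each operation:
  + 39.60.233.14/32 (H1) depth=32
  + 69.188.0.0/16 (H0) depth=16
  + 69.176.0.0/12 (H3) depth=12
  ? 69.188.10.92  path d0:-→d1:-→d2:-→d3:-→d4:-→d5:-→d6:-→d7:-→d8:-→d9:-→d10:-→d11:-→d12:H3→d13:-→d14:-→d15:-→d16:H0  best=H0
  ? 128.10.240.209  path d0:-  best=no-route
  + 69.188.138.128/25 (H1) depth=25
  + 39.48.0.0/12 (H3) depth=12
  ? 69.188.138.137  path d0:-→d1:-→d2:-→d3:-→d4:-→d5:-→d6:-→d7:-→d8:-→d9:-→d10:-→d11:-→d12:H3→d13:-→d14:-→d15:-→d16:H0→d17:-→d18:-→d19:-→d20:-→d21:-→d22:-→d23:-→d24:-→d25:H1  best=H1
  ? 69.188.15.50  path d0:-→d1:-→d2:-→d3:-→d4:-→d5:-→d6:-→d7:-→d8:-→d9:-→d10:-→d11:-→d12:H3→d13:-→d14:-→d15:-→d16:H0  best=H0

== LOOKUPS ==
["H0","no-route","H1","H0"]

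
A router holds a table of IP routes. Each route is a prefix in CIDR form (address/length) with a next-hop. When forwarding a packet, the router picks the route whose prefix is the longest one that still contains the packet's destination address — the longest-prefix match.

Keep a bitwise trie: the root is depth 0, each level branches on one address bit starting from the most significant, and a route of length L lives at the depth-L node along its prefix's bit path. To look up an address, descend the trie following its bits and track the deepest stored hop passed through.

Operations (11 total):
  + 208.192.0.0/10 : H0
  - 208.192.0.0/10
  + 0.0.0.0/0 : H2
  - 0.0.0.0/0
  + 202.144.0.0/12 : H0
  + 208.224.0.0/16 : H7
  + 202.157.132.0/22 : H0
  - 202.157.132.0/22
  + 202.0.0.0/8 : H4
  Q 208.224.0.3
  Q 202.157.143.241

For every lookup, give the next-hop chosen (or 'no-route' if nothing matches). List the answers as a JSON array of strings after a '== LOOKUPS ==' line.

Process each operation:
  + 208.192.0.0/10 (H0) depth=10
  - 208.192.0.0/10 clear@10
  + 0.0.0.0/0 (H2) depth=0
  - 0.0.0.0/0 clear@0
  + 202.144.0.0/12 (H0) depth=12
  + 208.224.0.0/16 (H7) depth=16
  + 202.157.132.0/22 (H0) depth=22
  - 202.157.132.0/22 clear@22
  + 202.0.0.0/8 (H4) depth=8
  lookup 208.224.0.3: bits 1101000011100000 walk d0:-→d1:-→d2:-→d3:-→d4:-→d5:-→d6:-→d7:-→d8:-→d9:-→d10:-→d11:-→d12:-→d13:-→d14:-→d15:-→d16:H7 -> H7
  lookup 202.157.143.241: bits 11001010100111011000 walk d0:-→d1:-→d2:-→d3:-→d4:-→d5:-→d6:-→d7:-→d8:H4→d9:-→d10:-→d11:-→d12:H0→d13:-→d14:-→d15:-→d16:-→d17:-→d18:-→d19:-→d20:- -> H0

== LOOKUPS ==
["H7","H0"]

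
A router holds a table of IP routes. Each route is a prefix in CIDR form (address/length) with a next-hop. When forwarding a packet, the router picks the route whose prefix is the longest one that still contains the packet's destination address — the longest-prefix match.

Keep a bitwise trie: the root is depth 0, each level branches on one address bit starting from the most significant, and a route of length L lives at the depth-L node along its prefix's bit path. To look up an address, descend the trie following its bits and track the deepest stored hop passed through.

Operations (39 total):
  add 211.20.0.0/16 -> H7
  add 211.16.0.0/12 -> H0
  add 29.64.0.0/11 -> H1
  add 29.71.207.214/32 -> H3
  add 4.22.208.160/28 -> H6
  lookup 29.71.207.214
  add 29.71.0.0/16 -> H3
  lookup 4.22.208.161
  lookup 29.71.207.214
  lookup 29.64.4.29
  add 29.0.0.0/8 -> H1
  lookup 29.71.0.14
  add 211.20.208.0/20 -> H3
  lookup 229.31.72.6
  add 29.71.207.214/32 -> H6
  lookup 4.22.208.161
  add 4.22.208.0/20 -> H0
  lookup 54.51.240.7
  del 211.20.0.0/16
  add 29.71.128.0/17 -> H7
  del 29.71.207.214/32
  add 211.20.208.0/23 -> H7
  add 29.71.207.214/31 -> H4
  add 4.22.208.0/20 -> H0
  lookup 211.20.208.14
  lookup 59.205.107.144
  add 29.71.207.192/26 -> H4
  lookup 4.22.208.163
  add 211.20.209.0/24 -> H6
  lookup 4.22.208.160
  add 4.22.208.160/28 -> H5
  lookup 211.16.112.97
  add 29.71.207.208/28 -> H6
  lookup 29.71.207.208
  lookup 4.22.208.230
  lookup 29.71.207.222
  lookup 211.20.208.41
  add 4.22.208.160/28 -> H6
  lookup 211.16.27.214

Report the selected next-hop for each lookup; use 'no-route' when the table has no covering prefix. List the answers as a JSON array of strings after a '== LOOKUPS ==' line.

Apply in order:
  add 211.20.0.0/16 -> H7 at depth 16
  add 211.16.0.0/12 -> H0 at depth 12
  add 29.64.0.0/11 -> H1 at depth 11
  add 29.71.207.214/32 -> H3 at depth 32
  add 4.22.208.160/28 -> H6 at depth 28
  ? 29.71.207.214  path d0:-→d1:-→d2:-→d3:-→d4:-→d5:-→d6:-→d7:-→d8:-→d9:-→d10:-→d11:H1→d12:-→d13:-→d14:-→d15:-→d16:-→d17:-→d18:-→d19:-→d20:-→d21:-→d22:-→d23:-→d24:-→d25:-→d26:-→d27:-→d28:-→d29:-→d30:-→d31:-→d32:H3  best=H3
  add 29.71.0.0/16 -> H3 at depth 16
  ? 4.22.208.161  path d0:-→d1:-→d2:-→d3:-→d4:-→d5:-→d6:-→d7:-→d8:-→d9:-→d10:-→d11:-→d12:-→d13:-→d14:-→d15:-→d16:-→d17:-→d18:-→d19:-→d20:-→d21:-→d22:-→d23:-→d24:-→d25:-→d26:-→d27:-→d28:H6  best=H6
  ? 29.71.207.214  path d0:-→d1:-→d2:-→d3:-→d4:-→d5:-→d6:-→d7:-→d8:-→d9:-→d10:-→d11:H1→d12:-→d13:-→d14:-→d15:-→d16:H3→d17:-→d18:-→d19:-→d20:-→d21:-→d22:-→d23:-→d24:-→d25:-→d26:-→d27:-→d28:-→d29:-→d30:-→d31:-→d32:H3  best=H3
  ? 29.64.4.29  path d0:-→d1:-→d2:-→d3:-→d4:-→d5:-→d6:-→d7:-→d8:-→d9:-→d10:-→d11:H1→d12:-→d13:-  best=H1
  add 29.0.0.0/8 -> H1 at depth 8
  ? 29.71.0.14  path d0:-→d1:-→d2:-→d3:-→d4:-→d5:-→d6:-→d7:-→d8:H1→d9:-→d10:-→d11:H1→d12:-→d13:-→d14:-→d15:-→d16:H3  best=H3
  add 211.20.208.0/20 -> H3 at depth 20
  ? 229.31.72.6  path d0:-→d1:-→d2:-  best=no-route
  add 29.71.207.214/32 -> H6 at depth 32
  ? 4.22.208.161  path d0:-→d1:-→d2:-→d3:-→d4:-→d5:-→d6:-→d7:-→d8:-→d9:-→d10:-→d11:-→d12:-→d13:-→d14:-→d15:-→d16:-→d17:-→d18:-→d19:-→d20:-→d21:-→d22:-→d23:-→d24:-→d25:-→d26:-→d27:-→d28:H6  best=H6
  add 4.22.208.0/20 -> H0 at depth 20
  ? 54.51.240.7  path d0:-→d1:-→d2:-  best=no-route
  - 211.20.0.0/16 clear@16
  add 29.71.128.0/17 -> H7 at depth 17
  - 29.71.207.214/32 clear@32
  add 211.20.208.0/23 -> H7 at depth 23
  add 29.71.207.214/31 -> H4 at depth 31
  add 4.22.208.0/20 -> H0 at depth 20
  ? 211.20.208.14  path d0:-→d1:-→d2:-→d3:-→d4:-→d5:-→d6:-→d7:-→d8:-→d9:-→d10:-→d11:-→d12:H0→d13:-→d14:-→d15:-→d16:-→d17:-→d18:-→d19:-→d20:H3→d21:-→d22:-→d23:H7  best=H7
  ? 59.205.107.144  path d0:-→d1:-→d2:-  best=no-route
  add 29.71.207.192/26 -> H4 at depth 26
  ? 4.22.208.163  path d0:-→d1:-→d2:-→d3:-→d4:-→d5:-→d6:-→d7:-→d8:-→d9:-→d10:-→d11:-→d12:-→d13:-→d14:-→d15:-→d16:-→d17:-→d18:-→d19:-→d20:H0→d21:-→d22:-→d23:-→d24:-→d25:-→d26:-→d27:-→d28:H6  best=H6
  add 211.20.209.0/24 -> H6 at depth 24
  ? 4.22.208.160  path d0:-→d1:-→d2:-→d3:-→d4:-→d5:-→d6:-→d7:-→d8:-→d9:-→d10:-→d11:-→d12:-→d13:-→d14:-→d15:-→d16:-→d17:-→d18:-→d19:-→d20:H0→d21:-→d22:-→d23:-→d24:-→d25:-→d26:-→d27:-→d28:H6  best=H6
  add 4.22.208.160/28 -> H5 at depth 28
  ? 211.16.112.97  path d0:-→d1:-→d2:-→d3:-→d4:-→d5:-→d6:-→d7:-→d8:-→d9:-→d10:-→d11:-→d12:H0→d13:-  best=H0
  add 29.71.207.208/28 -> H6 at depth 28
  ? 29.71.207.208  path d0:-→d1:-→d2:-→d3:-→d4:-→d5:-→d6:-→d7:-→d8:H1→d9:-→d10:-→d11:H1→d12:-→d13:-→d14:-→d15:-→d16:H3→d17:H7→d18:-→d19:-→d20:-→d21:-→d22:-→d23:-→d24:-→d25:-→d26:H4→d27:-→d28:H6→d29:-  best=H6
  ? 4.22.208.230  path d0:-→d1:-→d2:-→d3:-→d4:-→d5:-→d6:-→d7:-→d8:-→d9:-→d10:-→d11:-→d12:-→d13:-→d14:-→d15:-→d16:-→d17:-→d18:-→d19:-→d20:H0→d21:-→d22:-→d23:-→d24:-→d25:-  best=H0
  ? 29.71.207.222  path d0:-→d1:-→d2:-→d3:-→d4:-→d5:-→d6:-→d7:-→d8:H1→d9:-→d10:-→d11:H1→d12:-→d13:-→d14:-→d15:-→d16:H3→d17:H7→d18:-→d19:-→d20:-→d21:-→d22:-→d23:-→d24:-→d25:-→d26:H4→d27:-→d28:H6  best=H6
  ? 211.20.208.41  path d0:-→d1:-→d2:-→d3:-→d4:-→d5:-→d6:-→d7:-→d8:-→d9:-→d10:-→d11:-→d12:H0→d13:-→d14:-→d15:-→d16:-→d17:-→d18:-→d19:-→d20:H3→d21:-→d22:-→d23:H7  best=H7
  add 4.22.208.160/28 -> H6 at depth 28
  ? 211.16.27.214  path d0:-→d1:-→d2:-→d3:-→d4:-→d5:-→d6:-→d7:-→d8:-→d9:-→d10:-→d11:-→d12:H0→d13:-  best=H0

== LOOKUPS ==
["H3","H6","H3","H1","H3","no-route","H6","no-route","H7","no-route","H6","H6","H0","H6","H0","H6","H7","H0"]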